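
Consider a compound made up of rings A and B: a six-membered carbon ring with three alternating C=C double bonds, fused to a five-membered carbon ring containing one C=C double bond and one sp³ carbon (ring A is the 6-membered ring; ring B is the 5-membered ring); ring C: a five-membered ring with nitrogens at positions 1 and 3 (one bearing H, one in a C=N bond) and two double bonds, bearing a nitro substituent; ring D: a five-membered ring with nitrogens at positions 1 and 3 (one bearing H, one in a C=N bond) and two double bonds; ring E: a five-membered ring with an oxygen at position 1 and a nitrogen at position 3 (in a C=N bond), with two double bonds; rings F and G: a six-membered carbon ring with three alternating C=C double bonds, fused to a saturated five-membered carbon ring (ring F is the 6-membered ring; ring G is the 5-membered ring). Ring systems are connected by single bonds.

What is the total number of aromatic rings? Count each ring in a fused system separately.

5

Ring A is planar and fully conjugated; 3 ring double bonds give 6 π electrons. 6 = 4(1)+2, so ring A is aromatic (benzene ring).
Ring B has one sp³ carbon, so it is not fully conjugated — not aromatic (cyclopentene ring).
Ring C is fully conjugated (every ring atom contributes a p orbital); 2 ring double bonds (4 π electrons) plus a heteroatom lone pair (2) give 6 π electrons. Since 6 = 4n+2 (n=1), ring C is aromatic (imidazole).
Ring D is fully conjugated (every ring atom contributes a p orbital); 2 ring double bonds (4 π electrons) plus a heteroatom lone pair (2) give 6 π electrons. Since 6 = 4n+2 (n=1), ring D is aromatic (imidazole).
Ring E is fully conjugated (every ring atom contributes a p orbital); 2 ring double bonds (4 π electrons) plus a heteroatom lone pair (2) give 6 π electrons. Since 6 = 4n+2 (n=1), ring E is aromatic (oxazole).
Ring F is planar and fully conjugated; 3 ring double bonds give 6 π electrons. Since 6 = 4n+2 (n=1), ring F is aromatic (benzene ring).
Ring G has three sp³ carbons, so it is not fully conjugated — not aromatic (cyclopentane ring).
Aromatic: A, C, D, E, F. Total: 5.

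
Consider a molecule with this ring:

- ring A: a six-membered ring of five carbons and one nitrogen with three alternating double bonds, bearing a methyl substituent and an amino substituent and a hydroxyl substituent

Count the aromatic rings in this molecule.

1

Ring A is planar and fully conjugated; 3 ring double bonds give 6 π electrons. That satisfies 4n+2 with n=1, so ring A is aromatic (pyridine).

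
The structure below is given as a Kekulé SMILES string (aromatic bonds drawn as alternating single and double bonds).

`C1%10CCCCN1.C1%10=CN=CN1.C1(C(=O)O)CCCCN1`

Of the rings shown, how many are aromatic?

1

The SMILES encodes a six-membered saturated ring of five carbons and one N–H nitrogen; a five-membered ring with nitrogens at positions 1 and 3 (one bearing H, one in a C=N bond) and two double bonds; a six-membered saturated ring of five carbons and one N–H nitrogen.
The 6-membered ring with one N–H has only sp³ atoms, so it is not fully conjugated — not aromatic (piperidine).
The 5-membered ring with two nitrogens (one N–H, one =N–) is fully conjugated (every ring atom contributes a p orbital); 2 ring double bonds (4 π electrons) plus a heteroatom lone pair (2) give 6 π electrons. Since 6 = 4n+2 (n=1), it is aromatic (imidazole).
The second 6-membered ring with one N–H has only sp³ atoms, so it is not fully conjugated — not aromatic (piperidine).
1 of the 3 rings is aromatic. Total: 1.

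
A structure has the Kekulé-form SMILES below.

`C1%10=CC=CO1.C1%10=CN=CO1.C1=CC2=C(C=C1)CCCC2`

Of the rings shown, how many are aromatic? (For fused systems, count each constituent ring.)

3

The SMILES encodes a five-membered ring of four carbons and one oxygen, with two C=C double bonds; a five-membered ring with an oxygen at position 1 and a nitrogen at position 3 (in a C=N bond), with two double bonds; a six-membered carbon ring with three alternating C=C double bonds, fused to a saturated six-membered carbon ring.
The 5-membered ring with one oxygen is fully conjugated (every ring atom contributes a p orbital); 2 ring double bonds (4 π electrons) plus a heteroatom lone pair (2) give 6 π electrons. 6 = 4(1)+2, so it is aromatic (furan).
The 5-membered ring with one oxygen and one =N– is planar and fully conjugated; 2 ring double bonds (4 π electrons) plus a heteroatom lone pair (2) give 6 π electrons. That satisfies 4n+2 with n=1, so it is aromatic (oxazole).
The 6-membered ring has a continuous p-orbital overlap around the ring; 3 ring double bonds give 6 π electrons. That satisfies 4n+2 with n=1, so it is aromatic (benzene ring).
The second 6-membered ring has four sp³ carbons, so it is not fully conjugated — not aromatic (cyclohexane ring).
3 of the 4 rings are aromatic. Total: 3.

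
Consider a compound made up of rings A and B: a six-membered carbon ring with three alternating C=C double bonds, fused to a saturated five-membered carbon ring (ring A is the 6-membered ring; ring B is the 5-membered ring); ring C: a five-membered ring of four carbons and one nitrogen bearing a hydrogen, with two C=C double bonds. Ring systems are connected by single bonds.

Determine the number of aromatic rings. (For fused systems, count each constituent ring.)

2

Ring A has a continuous p-orbital overlap around the ring; 3 ring double bonds give 6 π electrons. That satisfies 4n+2 with n=1, so ring A is aromatic (benzene ring).
Ring B has three sp³ carbons, so it is not fully conjugated — not aromatic (cyclopentane ring).
Ring C is planar and fully conjugated; 2 ring double bonds (4 π electrons) plus a heteroatom lone pair (2) give 6 π electrons. Since 6 = 4n+2 (n=1), ring C is aromatic (pyrrole).
Aromatic: A, C. Total: 2.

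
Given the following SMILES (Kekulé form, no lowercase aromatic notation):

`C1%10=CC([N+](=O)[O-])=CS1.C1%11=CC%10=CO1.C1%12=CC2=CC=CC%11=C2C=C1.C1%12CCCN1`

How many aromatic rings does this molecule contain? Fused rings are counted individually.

The SMILES encodes a five-membered ring of four carbons and one sulfur, with two C=C double bonds; a five-membered ring of four carbons and one oxygen, with two C=C double bonds; two fused six-membered carbon rings, each with three alternating C=C double bonds; a five-membered saturated ring of four carbons and one N–H nitrogen.
The 5-membered ring with one sulfur is planar and fully conjugated; 2 ring double bonds (4 π electrons) plus a heteroatom lone pair (2) give 6 π electrons. Since 6 = 4n+2 (n=1), it is aromatic (thiophene).
The 5-membered ring with one oxygen is fully conjugated (every ring atom contributes a p orbital); 2 ring double bonds (4 π electrons) plus a heteroatom lone pair (2) give 6 π electrons. That satisfies 4n+2 with n=1, so it is aromatic (furan).
The fused 6/6-membered bicyclic is a single π system with 10 sp² atoms and 10 π electrons from ring double bonds. 10 = 4(2)+2, so the system is aromatic and both rings count as aromatic (naphthalene).
The 5-membered ring with one N–H has only sp³ atoms, so it is not fully conjugated — not aromatic (pyrrolidine).
4 of the 5 rings are aromatic. Total: 4.

4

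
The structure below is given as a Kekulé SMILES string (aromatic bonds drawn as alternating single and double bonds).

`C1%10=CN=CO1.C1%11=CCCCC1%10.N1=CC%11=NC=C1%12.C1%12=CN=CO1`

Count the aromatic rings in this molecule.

The SMILES encodes a five-membered ring with an oxygen at position 1 and a nitrogen at position 3 (in a C=N bond), with two double bonds; a six-membered carbon ring with one C=C double bond; a six-membered ring with nitrogens at positions 1 and 4 and three alternating double bonds; a five-membered ring with an oxygen at position 1 and a nitrogen at position 3 (in a C=N bond), with two double bonds.
The 5-membered ring with one oxygen and one =N– is fully conjugated (every ring atom contributes a p orbital); 2 ring double bonds (4 π electrons) plus a heteroatom lone pair (2) give 6 π electrons. That satisfies 4n+2 with n=1, so it is aromatic (oxazole).
The 6-membered ring has four sp³ carbons, so it is not fully conjugated — not aromatic (cyclohexene).
The 6-membered ring with two nitrogens (1,4) is planar and fully conjugated; 3 ring double bonds give 6 π electrons. 6 = 4(1)+2, so it is aromatic (pyrazine).
The second 5-membered ring with one oxygen and one =N– is planar and fully conjugated; 2 ring double bonds (4 π electrons) plus a heteroatom lone pair (2) give 6 π electrons. Since 6 = 4n+2 (n=1), it is aromatic (oxazole).
3 of the 4 rings are aromatic. Total: 3.

3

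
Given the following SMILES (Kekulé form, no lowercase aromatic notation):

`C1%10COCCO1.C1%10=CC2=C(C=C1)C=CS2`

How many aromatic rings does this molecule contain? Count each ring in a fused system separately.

2

The SMILES encodes a six-membered saturated ring with oxygens at positions 1 and 4; a six-membered carbon ring with three alternating C=C double bonds, fused to a five-membered ring containing one sulfur and two C=C double bonds.
The 6-membered ring with two oxygens (1,4) has only sp³ atoms, so it is not fully conjugated — not aromatic (1,4-dioxane).
The fused 6/5-membered bicyclic (with one sulfur) is a single π system with 9 sp² atoms and 10 π electrons from ring double bonds plus a heteroatom lone pair. 10 = 4(2)+2, so the system is aromatic and both rings count as aromatic (benzothiophene).
2 of the 3 rings are aromatic. Total: 2.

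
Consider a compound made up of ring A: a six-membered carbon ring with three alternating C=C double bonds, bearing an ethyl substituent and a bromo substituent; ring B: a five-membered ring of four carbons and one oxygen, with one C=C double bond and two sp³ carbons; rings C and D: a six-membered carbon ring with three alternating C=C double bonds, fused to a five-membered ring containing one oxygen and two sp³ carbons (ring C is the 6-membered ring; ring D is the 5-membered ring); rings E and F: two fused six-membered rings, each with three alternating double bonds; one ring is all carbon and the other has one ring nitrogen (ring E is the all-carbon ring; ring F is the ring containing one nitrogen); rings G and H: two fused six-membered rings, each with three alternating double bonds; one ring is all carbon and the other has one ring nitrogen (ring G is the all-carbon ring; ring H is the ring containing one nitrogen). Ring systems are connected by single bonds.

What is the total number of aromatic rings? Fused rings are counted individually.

6

Ring A is fully conjugated (every ring atom contributes a p orbital); 3 ring double bonds give 6 π electrons. That satisfies 4n+2 with n=1, so ring A is aromatic (benzene).
Ring B has two sp³ carbons, so it is not fully conjugated — not aromatic (2,3-dihydrofuran).
Ring C is planar and fully conjugated; 3 ring double bonds give 6 π electrons. 6 = 4(1)+2, so ring C is aromatic (benzene ring).
Ring D has two sp³ carbons, so it is not fully conjugated — not aromatic (oxolane ring).
Rings E and F form a fused bicyclic system (with one nitrogen) with 10 sp² atoms and 10 π electrons from ring double bonds. 10 = 4(2)+2, so the system is aromatic and both rings count as aromatic (quinoline).
Rings G and H form a fused bicyclic system (with one nitrogen) with 10 sp² atoms and 10 π electrons from ring double bonds. 10 = 4(2)+2, so the system is aromatic and both rings count as aromatic (quinoline).
Aromatic: A, C, E, F, G, H. Total: 6.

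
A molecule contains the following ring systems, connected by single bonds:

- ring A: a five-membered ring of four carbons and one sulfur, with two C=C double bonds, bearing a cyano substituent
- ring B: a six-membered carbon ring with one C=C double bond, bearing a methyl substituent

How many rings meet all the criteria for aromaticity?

1

Ring A is fully conjugated (every ring atom contributes a p orbital); 2 ring double bonds (4 π electrons) plus a heteroatom lone pair (2) give 6 π electrons. Since 6 = 4n+2 (n=1), ring A is aromatic (thiophene).
Ring B has four sp³ carbons, so it is not fully conjugated — not aromatic (cyclohexene).
Aromatic: A. Total: 1.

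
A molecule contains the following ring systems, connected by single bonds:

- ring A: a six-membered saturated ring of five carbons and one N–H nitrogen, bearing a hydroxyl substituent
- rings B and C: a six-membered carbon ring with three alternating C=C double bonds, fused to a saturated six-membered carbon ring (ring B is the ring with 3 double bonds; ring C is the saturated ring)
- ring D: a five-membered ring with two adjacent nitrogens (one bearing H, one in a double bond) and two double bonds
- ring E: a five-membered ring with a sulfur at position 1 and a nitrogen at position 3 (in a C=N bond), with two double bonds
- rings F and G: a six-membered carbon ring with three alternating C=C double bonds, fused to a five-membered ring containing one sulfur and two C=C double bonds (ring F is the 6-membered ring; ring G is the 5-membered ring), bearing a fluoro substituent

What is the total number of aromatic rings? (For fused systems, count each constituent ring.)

5

Ring A has only sp³ atoms, so it is not fully conjugated — not aromatic (piperidine).
Ring B is fully conjugated (every ring atom contributes a p orbital); 3 ring double bonds give 6 π electrons. Since 6 = 4n+2 (n=1), ring B is aromatic (benzene ring).
Ring C has four sp³ carbons, so it is not fully conjugated — not aromatic (cyclohexane ring).
Ring D is planar and fully conjugated; 2 ring double bonds (4 π electrons) plus a heteroatom lone pair (2) give 6 π electrons. Since 6 = 4n+2 (n=1), ring D is aromatic (pyrazole).
Ring E has a continuous p-orbital overlap around the ring; 2 ring double bonds (4 π electrons) plus a heteroatom lone pair (2) give 6 π electrons. That satisfies 4n+2 with n=1, so ring E is aromatic (thiazole).
Rings F and G form a fused bicyclic system (with one sulfur) with 9 sp² atoms and 10 π electrons from ring double bonds plus a heteroatom lone pair. 10 = 4(2)+2, so the system is aromatic and both rings count as aromatic (benzothiophene).
Aromatic: B, D, E, F, G. Total: 5.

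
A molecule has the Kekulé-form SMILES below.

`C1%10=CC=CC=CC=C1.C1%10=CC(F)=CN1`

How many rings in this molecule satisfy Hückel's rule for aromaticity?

1

The SMILES encodes an eight-membered carbon ring with four alternating C=C double bonds; a five-membered ring of four carbons and one nitrogen bearing a hydrogen, with two C=C double bonds.
The 8-membered ring has only sp² ring atoms; a planar conformation would have a fully conjugated π system of 8 electrons. But 8 = 4(2), which is 4n not 4n+2, so it is not aromatic (cyclooctatetraene) — cyclooctatetraene distorts into a non-planar tub to avoid antiaromaticity.
The 5-membered ring with one N–H is fully conjugated (every ring atom contributes a p orbital); 2 ring double bonds (4 π electrons) plus a heteroatom lone pair (2) give 6 π electrons. That satisfies 4n+2 with n=1, so it is aromatic (pyrrole).
1 of the 2 rings is aromatic. Total: 1.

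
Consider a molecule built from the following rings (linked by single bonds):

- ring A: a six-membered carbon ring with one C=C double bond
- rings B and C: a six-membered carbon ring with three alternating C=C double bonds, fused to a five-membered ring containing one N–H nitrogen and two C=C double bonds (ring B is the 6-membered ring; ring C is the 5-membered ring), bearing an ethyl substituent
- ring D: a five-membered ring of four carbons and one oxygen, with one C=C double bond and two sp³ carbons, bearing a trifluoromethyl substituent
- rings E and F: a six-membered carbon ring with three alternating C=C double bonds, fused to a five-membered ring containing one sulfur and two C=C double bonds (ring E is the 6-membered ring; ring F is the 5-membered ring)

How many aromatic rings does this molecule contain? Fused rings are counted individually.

Ring A has four sp³ carbons, so it is not fully conjugated — not aromatic (cyclohexene).
Rings B and C form a fused bicyclic system (with one N–H) with 9 sp² atoms and 10 π electrons from ring double bonds plus a heteroatom lone pair. 10 = 4(2)+2, so the system is aromatic and both rings count as aromatic (indole).
Ring D has two sp³ carbons, so it is not fully conjugated — not aromatic (2,3-dihydrofuran).
Rings E and F form a fused bicyclic system (with one sulfur) with 9 sp² atoms and 10 π electrons from ring double bonds plus a heteroatom lone pair. 10 = 4(2)+2, so the system is aromatic and both rings count as aromatic (benzothiophene).
Aromatic: B, C, E, F. Total: 4.

4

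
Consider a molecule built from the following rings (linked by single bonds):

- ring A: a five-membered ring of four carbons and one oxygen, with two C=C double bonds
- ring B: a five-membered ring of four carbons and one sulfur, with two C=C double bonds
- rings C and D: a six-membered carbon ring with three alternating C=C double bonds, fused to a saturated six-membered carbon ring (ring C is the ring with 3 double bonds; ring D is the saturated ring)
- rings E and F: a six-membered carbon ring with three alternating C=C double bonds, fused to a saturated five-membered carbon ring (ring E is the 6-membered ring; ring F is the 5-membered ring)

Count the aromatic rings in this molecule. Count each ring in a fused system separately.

4

Ring A has a continuous p-orbital overlap around the ring; 2 ring double bonds (4 π electrons) plus a heteroatom lone pair (2) give 6 π electrons. 6 = 4(1)+2, so ring A is aromatic (furan).
Ring B is planar and fully conjugated; 2 ring double bonds (4 π electrons) plus a heteroatom lone pair (2) give 6 π electrons. That satisfies 4n+2 with n=1, so ring B is aromatic (thiophene).
Ring C is fully conjugated (every ring atom contributes a p orbital); 3 ring double bonds give 6 π electrons. Since 6 = 4n+2 (n=1), ring C is aromatic (benzene ring).
Ring D has four sp³ carbons, so it is not fully conjugated — not aromatic (cyclohexane ring).
Ring E is fully conjugated (every ring atom contributes a p orbital); 3 ring double bonds give 6 π electrons. Since 6 = 4n+2 (n=1), ring E is aromatic (benzene ring).
Ring F has three sp³ carbons, so it is not fully conjugated — not aromatic (cyclopentane ring).
Aromatic: A, B, C, E. Total: 4.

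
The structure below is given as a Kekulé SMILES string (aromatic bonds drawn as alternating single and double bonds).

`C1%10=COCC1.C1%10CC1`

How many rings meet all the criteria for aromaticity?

0

The SMILES encodes a five-membered ring of four carbons and one oxygen, with one C=C double bond and two sp³ carbons; a three-membered saturated carbon ring.
The 5-membered ring with one oxygen has two sp³ carbons, so it is not fully conjugated — not aromatic (2,3-dihydrofuran).
The 3-membered ring has only sp³ atoms, so it is not fully conjugated — not aromatic (cyclopropane).
None of the rings are aromatic. Total: 0.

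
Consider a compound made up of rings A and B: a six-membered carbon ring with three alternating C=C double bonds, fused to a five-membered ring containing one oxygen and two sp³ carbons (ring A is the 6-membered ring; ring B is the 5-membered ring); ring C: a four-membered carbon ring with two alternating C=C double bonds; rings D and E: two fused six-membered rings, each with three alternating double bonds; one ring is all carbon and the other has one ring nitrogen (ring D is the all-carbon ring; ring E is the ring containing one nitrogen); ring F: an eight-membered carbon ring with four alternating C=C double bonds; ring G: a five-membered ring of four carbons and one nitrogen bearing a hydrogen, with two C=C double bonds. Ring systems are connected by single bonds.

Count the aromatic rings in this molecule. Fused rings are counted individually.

4

Ring A is planar and fully conjugated; 3 ring double bonds give 6 π electrons. Since 6 = 4n+2 (n=1), ring A is aromatic (benzene ring).
Ring B has two sp³ carbons, so it is not fully conjugated — not aromatic (oxolane ring).
Ring C has only sp² ring atoms; a planar conformation would have a fully conjugated π system of 4 electrons. But 4 = 4(1), which is 4n not 4n+2, so ring C is not aromatic (cyclobutadiene) — cyclobutadiene is antiaromatic and distorts to a rectangle.
Rings D and E form a fused bicyclic system (with one nitrogen) with 10 sp² atoms and 10 π electrons from ring double bonds. 10 = 4(2)+2, so the system is aromatic and both rings count as aromatic (quinoline).
Ring F has only sp² ring atoms; a planar conformation would have a fully conjugated π system of 8 electrons. But 8 = 4(2), which is 4n not 4n+2, so ring F is not aromatic (cyclooctatetraene) — cyclooctatetraene distorts into a non-planar tub to avoid antiaromaticity.
Ring G is fully conjugated (every ring atom contributes a p orbital); 2 ring double bonds (4 π electrons) plus a heteroatom lone pair (2) give 6 π electrons. That satisfies 4n+2 with n=1, so ring G is aromatic (pyrrole).
Aromatic: A, D, E, G. Total: 4.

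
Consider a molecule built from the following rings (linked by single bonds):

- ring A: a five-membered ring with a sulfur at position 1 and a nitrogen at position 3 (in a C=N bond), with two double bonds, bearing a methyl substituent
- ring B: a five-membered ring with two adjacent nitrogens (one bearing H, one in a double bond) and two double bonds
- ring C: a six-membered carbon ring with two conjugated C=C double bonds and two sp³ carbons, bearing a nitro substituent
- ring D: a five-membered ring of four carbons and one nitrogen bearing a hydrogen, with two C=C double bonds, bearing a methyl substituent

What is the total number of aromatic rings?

3

Ring A is fully conjugated (every ring atom contributes a p orbital); 2 ring double bonds (4 π electrons) plus a heteroatom lone pair (2) give 6 π electrons. 6 = 4(1)+2, so ring A is aromatic (thiazole).
Ring B is planar and fully conjugated; 2 ring double bonds (4 π electrons) plus a heteroatom lone pair (2) give 6 π electrons. That satisfies 4n+2 with n=1, so ring B is aromatic (pyrazole).
Ring C has two sp³ carbons, so it is not fully conjugated — not aromatic (1,3-cyclohexadiene).
Ring D has a continuous p-orbital overlap around the ring; 2 ring double bonds (4 π electrons) plus a heteroatom lone pair (2) give 6 π electrons. Since 6 = 4n+2 (n=1), ring D is aromatic (pyrrole).
Aromatic: A, B, D. Total: 3.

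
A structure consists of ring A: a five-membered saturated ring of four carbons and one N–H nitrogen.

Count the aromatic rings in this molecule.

0

Ring A has only sp³ atoms, so it is not fully conjugated — not aromatic (pyrrolidine).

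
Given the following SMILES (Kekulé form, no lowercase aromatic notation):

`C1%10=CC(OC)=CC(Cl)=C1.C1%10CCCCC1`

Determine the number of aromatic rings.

The SMILES encodes a six-membered carbon ring with three alternating C=C double bonds; a six-membered saturated carbon ring.
The 6-membered ring is fully conjugated (every ring atom contributes a p orbital); 3 ring double bonds give 6 π electrons. That satisfies 4n+2 with n=1, so it is aromatic (benzene).
The second 6-membered ring has only sp³ atoms, so it is not fully conjugated — not aromatic (cyclohexane).
1 of the 2 rings is aromatic. Total: 1.

1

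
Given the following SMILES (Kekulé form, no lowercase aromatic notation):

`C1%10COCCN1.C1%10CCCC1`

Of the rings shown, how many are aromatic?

The SMILES encodes a six-membered saturated ring with an oxygen and an N–H nitrogen at positions 1 and 4; a five-membered saturated carbon ring.
The 6-membered ring with one oxygen and one N–H (1,4) has only sp³ atoms, so it is not fully conjugated — not aromatic (morpholine).
The 5-membered ring has only sp³ atoms, so it is not fully conjugated — not aromatic (cyclopentane).
None of the rings are aromatic. Total: 0.

0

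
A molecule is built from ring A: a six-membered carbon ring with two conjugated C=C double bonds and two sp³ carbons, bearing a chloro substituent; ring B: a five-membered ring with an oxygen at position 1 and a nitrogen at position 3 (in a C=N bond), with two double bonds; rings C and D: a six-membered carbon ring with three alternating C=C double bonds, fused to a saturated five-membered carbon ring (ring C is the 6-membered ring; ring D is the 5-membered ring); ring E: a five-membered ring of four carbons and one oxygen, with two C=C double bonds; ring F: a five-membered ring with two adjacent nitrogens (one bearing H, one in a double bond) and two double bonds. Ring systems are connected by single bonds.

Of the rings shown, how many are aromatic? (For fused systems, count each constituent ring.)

Ring A has two sp³ carbons, so it is not fully conjugated — not aromatic (1,3-cyclohexadiene).
Ring B is planar and fully conjugated; 2 ring double bonds (4 π electrons) plus a heteroatom lone pair (2) give 6 π electrons. Since 6 = 4n+2 (n=1), ring B is aromatic (oxazole).
Ring C is planar and fully conjugated; 3 ring double bonds give 6 π electrons. Since 6 = 4n+2 (n=1), ring C is aromatic (benzene ring).
Ring D has three sp³ carbons, so it is not fully conjugated — not aromatic (cyclopentane ring).
Ring E has a continuous p-orbital overlap around the ring; 2 ring double bonds (4 π electrons) plus a heteroatom lone pair (2) give 6 π electrons. 6 = 4(1)+2, so ring E is aromatic (furan).
Ring F is planar and fully conjugated; 2 ring double bonds (4 π electrons) plus a heteroatom lone pair (2) give 6 π electrons. 6 = 4(1)+2, so ring F is aromatic (pyrazole).
Aromatic: B, C, E, F. Total: 4.

4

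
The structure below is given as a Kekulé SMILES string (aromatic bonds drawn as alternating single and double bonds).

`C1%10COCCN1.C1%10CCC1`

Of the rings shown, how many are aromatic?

The SMILES encodes a six-membered saturated ring with an oxygen and an N–H nitrogen at positions 1 and 4; a four-membered saturated carbon ring.
The 6-membered ring with one oxygen and one N–H (1,4) has only sp³ atoms, so it is not fully conjugated — not aromatic (morpholine).
The 4-membered ring has only sp³ atoms, so it is not fully conjugated — not aromatic (cyclobutane).
None of the rings are aromatic. Total: 0.

0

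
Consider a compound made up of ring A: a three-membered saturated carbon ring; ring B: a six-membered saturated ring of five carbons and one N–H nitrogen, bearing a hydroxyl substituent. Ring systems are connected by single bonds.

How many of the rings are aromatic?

Ring A has only sp³ atoms, so it is not fully conjugated — not aromatic (cyclopropane).
Ring B has only sp³ atoms, so it is not fully conjugated — not aromatic (piperidine).
No ring is aromatic. Total: 0.

0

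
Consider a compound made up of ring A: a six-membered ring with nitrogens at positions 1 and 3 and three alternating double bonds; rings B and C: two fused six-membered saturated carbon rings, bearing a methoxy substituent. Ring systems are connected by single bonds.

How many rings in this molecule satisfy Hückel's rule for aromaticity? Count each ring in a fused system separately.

1

Ring A has a continuous p-orbital overlap around the ring; 3 ring double bonds give 6 π electrons. 6 = 4(1)+2, so ring A is aromatic (pyrimidine).
Ring B has only sp³ atoms, so it is not fully conjugated — not aromatic (cyclohexane ring).
Ring C has only sp³ atoms, so it is not fully conjugated — not aromatic (cyclohexane ring).
Aromatic: A. Total: 1.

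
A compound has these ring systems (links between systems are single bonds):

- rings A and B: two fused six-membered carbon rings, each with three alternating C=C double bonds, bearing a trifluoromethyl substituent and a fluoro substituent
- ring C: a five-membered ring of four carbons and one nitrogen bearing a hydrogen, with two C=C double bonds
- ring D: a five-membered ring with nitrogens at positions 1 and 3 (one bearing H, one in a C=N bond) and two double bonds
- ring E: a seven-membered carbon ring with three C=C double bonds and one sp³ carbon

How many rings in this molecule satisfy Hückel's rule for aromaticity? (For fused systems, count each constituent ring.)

Rings A and B form a fused bicyclic system with 10 sp² atoms and 10 π electrons from ring double bonds. 10 = 4(2)+2, so the system is aromatic and both rings count as aromatic (naphthalene).
Ring C is fully conjugated (every ring atom contributes a p orbital); 2 ring double bonds (4 π electrons) plus a heteroatom lone pair (2) give 6 π electrons. 6 = 4(1)+2, so ring C is aromatic (pyrrole).
Ring D is fully conjugated (every ring atom contributes a p orbital); 2 ring double bonds (4 π electrons) plus a heteroatom lone pair (2) give 6 π electrons. That satisfies 4n+2 with n=1, so ring D is aromatic (imidazole).
Ring E has one sp³ carbon, so it is not fully conjugated — not aromatic (cycloheptatriene).
Aromatic: A, B, C, D. Total: 4.

4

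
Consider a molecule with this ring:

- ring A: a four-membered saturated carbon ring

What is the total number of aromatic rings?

0

Ring A has only sp³ atoms, so it is not fully conjugated — not aromatic (cyclobutane).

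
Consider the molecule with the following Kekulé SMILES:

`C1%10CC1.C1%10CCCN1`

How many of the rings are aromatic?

The SMILES encodes a three-membered saturated carbon ring; a five-membered saturated ring of four carbons and one N–H nitrogen.
The 3-membered ring has only sp³ atoms, so it is not fully conjugated — not aromatic (cyclopropane).
The 5-membered ring with one N–H has only sp³ atoms, so it is not fully conjugated — not aromatic (pyrrolidine).
None of the rings are aromatic. Total: 0.

0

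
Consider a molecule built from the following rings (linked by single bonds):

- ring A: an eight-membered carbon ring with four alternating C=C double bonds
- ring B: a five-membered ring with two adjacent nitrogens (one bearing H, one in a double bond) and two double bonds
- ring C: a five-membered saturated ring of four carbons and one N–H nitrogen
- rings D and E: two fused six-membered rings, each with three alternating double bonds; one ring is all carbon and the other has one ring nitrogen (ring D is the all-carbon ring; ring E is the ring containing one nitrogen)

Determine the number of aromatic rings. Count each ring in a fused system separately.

Ring A has only sp² ring atoms; a planar conformation would have a fully conjugated π system of 8 electrons. But 8 = 4(2), which is 4n not 4n+2, so ring A is not aromatic (cyclooctatetraene) — cyclooctatetraene distorts into a non-planar tub to avoid antiaromaticity.
Ring B has a continuous p-orbital overlap around the ring; 2 ring double bonds (4 π electrons) plus a heteroatom lone pair (2) give 6 π electrons. 6 = 4(1)+2, so ring B is aromatic (pyrazole).
Ring C has only sp³ atoms, so it is not fully conjugated — not aromatic (pyrrolidine).
Rings D and E form a fused bicyclic system (with one nitrogen) with 10 sp² atoms and 10 π electrons from ring double bonds. 10 = 4(2)+2, so the system is aromatic and both rings count as aromatic (quinoline).
Aromatic: B, D, E. Total: 3.

3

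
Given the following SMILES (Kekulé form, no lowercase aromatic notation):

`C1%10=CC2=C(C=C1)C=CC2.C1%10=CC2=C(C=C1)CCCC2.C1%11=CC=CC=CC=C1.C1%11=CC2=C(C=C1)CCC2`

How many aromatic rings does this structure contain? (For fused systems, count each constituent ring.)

The SMILES encodes a six-membered carbon ring with three alternating C=C double bonds, fused to a five-membered carbon ring containing one C=C double bond and one sp³ carbon; a six-membered carbon ring with three alternating C=C double bonds, fused to a saturated six-membered carbon ring; an eight-membered carbon ring with four alternating C=C double bonds; a six-membered carbon ring with three alternating C=C double bonds, fused to a saturated five-membered carbon ring.
The 6-membered ring has a continuous p-orbital overlap around the ring; 3 ring double bonds give 6 π electrons. 6 = 4(1)+2, so it is aromatic (benzene ring).
The 5-membered ring has one sp³ carbon, so it is not fully conjugated — not aromatic (cyclopentene ring).
The second 6-membered ring has a continuous p-orbital overlap around the ring; 3 ring double bonds give 6 π electrons. 6 = 4(1)+2, so it is aromatic (benzene ring).
The third 6-membered ring has four sp³ carbons, so it is not fully conjugated — not aromatic (cyclohexane ring).
The 8-membered ring has only sp² ring atoms; a planar conformation would have a fully conjugated π system of 8 electrons. But 8 = 4(2), which is 4n not 4n+2, so it is not aromatic (cyclooctatetraene) — cyclooctatetraene distorts into a non-planar tub to avoid antiaromaticity.
The fourth 6-membered ring is fully conjugated (every ring atom contributes a p orbital); 3 ring double bonds give 6 π electrons. That satisfies 4n+2 with n=1, so it is aromatic (benzene ring).
The second 5-membered ring has three sp³ carbons, so it is not fully conjugated — not aromatic (cyclopentane ring).
3 of the 7 rings are aromatic. Total: 3.

3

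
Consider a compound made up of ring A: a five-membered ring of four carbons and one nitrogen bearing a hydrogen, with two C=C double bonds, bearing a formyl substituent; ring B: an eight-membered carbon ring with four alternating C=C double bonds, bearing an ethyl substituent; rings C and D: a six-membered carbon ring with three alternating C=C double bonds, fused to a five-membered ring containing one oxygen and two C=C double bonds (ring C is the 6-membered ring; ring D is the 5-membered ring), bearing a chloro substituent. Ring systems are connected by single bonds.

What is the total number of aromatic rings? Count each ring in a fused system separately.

Ring A is planar and fully conjugated; 2 ring double bonds (4 π electrons) plus a heteroatom lone pair (2) give 6 π electrons. 6 = 4(1)+2, so ring A is aromatic (pyrrole).
Ring B has only sp² ring atoms; a planar conformation would have a fully conjugated π system of 8 electrons. But 8 = 4(2), which is 4n not 4n+2, so ring B is not aromatic (cyclooctatetraene) — cyclooctatetraene distorts into a non-planar tub to avoid antiaromaticity.
Rings C and D form a fused bicyclic system (with one oxygen) with 9 sp² atoms and 10 π electrons from ring double bonds plus a heteroatom lone pair. 10 = 4(2)+2, so the system is aromatic and both rings count as aromatic (benzofuran).
Aromatic: A, C, D. Total: 3.

3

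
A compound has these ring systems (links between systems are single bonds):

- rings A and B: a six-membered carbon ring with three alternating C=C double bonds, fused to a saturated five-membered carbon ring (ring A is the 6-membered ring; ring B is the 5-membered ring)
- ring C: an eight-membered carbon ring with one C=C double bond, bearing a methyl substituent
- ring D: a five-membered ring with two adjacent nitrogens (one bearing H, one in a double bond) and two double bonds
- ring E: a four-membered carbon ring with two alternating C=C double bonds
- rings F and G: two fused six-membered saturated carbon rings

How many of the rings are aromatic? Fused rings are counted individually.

2

Ring A is fully conjugated (every ring atom contributes a p orbital); 3 ring double bonds give 6 π electrons. That satisfies 4n+2 with n=1, so ring A is aromatic (benzene ring).
Ring B has three sp³ carbons, so it is not fully conjugated — not aromatic (cyclopentane ring).
Ring C has six sp³ carbons, so it is not fully conjugated — not aromatic (cyclooctene).
Ring D is fully conjugated (every ring atom contributes a p orbital); 2 ring double bonds (4 π electrons) plus a heteroatom lone pair (2) give 6 π electrons. 6 = 4(1)+2, so ring D is aromatic (pyrazole).
Ring E has only sp² ring atoms; a planar conformation would have a fully conjugated π system of 4 electrons. But 4 = 4(1), which is 4n not 4n+2, so ring E is not aromatic (cyclobutadiene) — cyclobutadiene is antiaromatic and distorts to a rectangle.
Ring F has only sp³ atoms, so it is not fully conjugated — not aromatic (cyclohexane ring).
Ring G has only sp³ atoms, so it is not fully conjugated — not aromatic (cyclohexane ring).
Aromatic: A, D. Total: 2.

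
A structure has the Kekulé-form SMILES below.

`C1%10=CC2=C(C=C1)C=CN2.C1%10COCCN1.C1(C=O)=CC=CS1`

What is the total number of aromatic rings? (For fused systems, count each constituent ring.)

3

The SMILES encodes a six-membered carbon ring with three alternating C=C double bonds, fused to a five-membered ring containing one N–H nitrogen and two C=C double bonds; a six-membered saturated ring with an oxygen and an N–H nitrogen at positions 1 and 4; a five-membered ring of four carbons and one sulfur, with two C=C double bonds.
The fused 6/5-membered bicyclic (with one N–H) is a single π system with 9 sp² atoms and 10 π electrons from ring double bonds plus a heteroatom lone pair. 10 = 4(2)+2, so the system is aromatic and both rings count as aromatic (indole).
The 6-membered ring with one oxygen and one N–H (1,4) has only sp³ atoms, so it is not fully conjugated — not aromatic (morpholine).
The 5-membered ring with one sulfur has a continuous p-orbital overlap around the ring; 2 ring double bonds (4 π electrons) plus a heteroatom lone pair (2) give 6 π electrons. 6 = 4(1)+2, so it is aromatic (thiophene).
3 of the 4 rings are aromatic. Total: 3.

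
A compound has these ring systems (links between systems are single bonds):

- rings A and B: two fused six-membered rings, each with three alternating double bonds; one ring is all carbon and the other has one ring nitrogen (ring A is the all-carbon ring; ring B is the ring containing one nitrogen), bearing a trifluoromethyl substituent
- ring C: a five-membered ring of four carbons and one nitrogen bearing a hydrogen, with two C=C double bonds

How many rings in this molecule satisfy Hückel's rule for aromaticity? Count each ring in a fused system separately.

Rings A and B form a fused bicyclic system (with one nitrogen) with 10 sp² atoms and 10 π electrons from ring double bonds. 10 = 4(2)+2, so the system is aromatic and both rings count as aromatic (quinoline).
Ring C has a continuous p-orbital overlap around the ring; 2 ring double bonds (4 π electrons) plus a heteroatom lone pair (2) give 6 π electrons. 6 = 4(1)+2, so ring C is aromatic (pyrrole).
Aromatic: A, B, C. Total: 3.

3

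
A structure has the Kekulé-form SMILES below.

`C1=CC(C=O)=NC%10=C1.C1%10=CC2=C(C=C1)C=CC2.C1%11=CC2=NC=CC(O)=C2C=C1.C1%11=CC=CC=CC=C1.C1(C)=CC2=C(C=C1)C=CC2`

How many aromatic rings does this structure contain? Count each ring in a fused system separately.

The SMILES encodes a six-membered ring of five carbons and one nitrogen with three alternating double bonds; a six-membered carbon ring with three alternating C=C double bonds, fused to a five-membered carbon ring containing one C=C double bond and one sp³ carbon; two fused six-membered rings, each with three alternating double bonds; one ring is all carbon and the other has one ring nitrogen; an eight-membered carbon ring with four alternating C=C double bonds; a six-membered carbon ring with three alternating C=C double bonds, fused to a five-membered carbon ring containing one C=C double bond and one sp³ carbon.
The 6-membered ring with one nitrogen is planar and fully conjugated; 3 ring double bonds give 6 π electrons. 6 = 4(1)+2, so it is aromatic (pyridine).
The 6-membered ring has a continuous p-orbital overlap around the ring; 3 ring double bonds give 6 π electrons. That satisfies 4n+2 with n=1, so it is aromatic (benzene ring).
The 5-membered ring has one sp³ carbon, so it is not fully conjugated — not aromatic (cyclopentene ring).
The fused 6/6-membered bicyclic (with one nitrogen) is a single π system with 10 sp² atoms and 10 π electrons from ring double bonds. 10 = 4(2)+2, so the system is aromatic and both rings count as aromatic (quinoline).
The 8-membered ring has only sp² ring atoms; a planar conformation would have a fully conjugated π system of 8 electrons. But 8 = 4(2), which is 4n not 4n+2, so it is not aromatic (cyclooctatetraene) — cyclooctatetraene distorts into a non-planar tub to avoid antiaromaticity.
The second 6-membered ring has a continuous p-orbital overlap around the ring; 3 ring double bonds give 6 π electrons. That satisfies 4n+2 with n=1, so it is aromatic (benzene ring).
The second 5-membered ring has one sp³ carbon, so it is not fully conjugated — not aromatic (cyclopentene ring).
5 of the 8 rings are aromatic. Total: 5.

5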